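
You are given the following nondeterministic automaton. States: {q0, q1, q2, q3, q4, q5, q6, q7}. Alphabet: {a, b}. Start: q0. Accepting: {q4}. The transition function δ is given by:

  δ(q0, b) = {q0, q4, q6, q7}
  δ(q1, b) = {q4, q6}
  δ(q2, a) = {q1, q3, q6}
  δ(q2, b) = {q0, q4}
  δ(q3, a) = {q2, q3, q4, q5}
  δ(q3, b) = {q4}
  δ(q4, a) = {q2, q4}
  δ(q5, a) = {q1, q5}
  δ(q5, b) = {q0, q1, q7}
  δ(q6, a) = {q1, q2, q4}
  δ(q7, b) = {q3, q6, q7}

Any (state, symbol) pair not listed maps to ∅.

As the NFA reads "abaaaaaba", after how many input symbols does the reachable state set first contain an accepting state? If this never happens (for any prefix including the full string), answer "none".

Start in {q0}.
Read 'a': {q0} → ∅.
The set is empty and remains empty for the remaining 8 symbols.
No reachable set along the way intersects F.

none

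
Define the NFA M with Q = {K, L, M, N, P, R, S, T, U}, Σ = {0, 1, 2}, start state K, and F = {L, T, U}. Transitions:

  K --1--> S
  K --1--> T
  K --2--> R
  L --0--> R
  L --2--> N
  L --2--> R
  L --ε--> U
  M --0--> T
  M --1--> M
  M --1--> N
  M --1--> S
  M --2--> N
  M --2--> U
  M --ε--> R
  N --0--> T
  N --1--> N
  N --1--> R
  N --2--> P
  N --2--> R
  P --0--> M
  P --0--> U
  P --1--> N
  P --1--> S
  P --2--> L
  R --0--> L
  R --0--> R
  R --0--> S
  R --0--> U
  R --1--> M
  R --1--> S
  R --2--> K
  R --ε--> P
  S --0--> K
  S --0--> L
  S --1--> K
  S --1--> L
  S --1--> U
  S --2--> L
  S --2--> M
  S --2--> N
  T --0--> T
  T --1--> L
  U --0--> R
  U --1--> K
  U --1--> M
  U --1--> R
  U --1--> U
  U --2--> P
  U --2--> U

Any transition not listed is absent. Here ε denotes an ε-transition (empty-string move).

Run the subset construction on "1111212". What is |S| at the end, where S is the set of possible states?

Start in {K}.
Read '1': {K} → {S, T}.
Read '1': {S, T} → {K, L, U}.
Read '1': {K, L, U} → {K, M, P, R, S, T, U}.
Read '1': {K, M, P, R, S, T, U} → {K, L, M, N, P, R, S, T, U}.
Read '2': {K, L, M, N, P, R, S, T, U} → {K, L, M, N, P, R, U}.
Read '1': {K, L, M, N, P, R, U} → {K, M, N, P, R, S, T, U}.
Read '2': {K, M, N, P, R, S, T, U} → {K, L, M, N, P, R, U}.
That set has 7 states.

7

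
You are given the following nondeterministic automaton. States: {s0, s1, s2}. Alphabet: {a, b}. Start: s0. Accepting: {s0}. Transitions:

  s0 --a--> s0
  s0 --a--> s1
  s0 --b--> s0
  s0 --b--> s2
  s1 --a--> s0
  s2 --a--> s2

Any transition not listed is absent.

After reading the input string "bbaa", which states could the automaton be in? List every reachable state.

Start in {s0}.
Read 'b': {s0} → {s0, s2}.
Read 'b': {s0, s2} → {s0, s2}.
Read 'a': {s0, s2} → {s0, s1, s2}.
Read 'a': {s0, s1, s2} → {s0, s1, s2}.

{s0, s1, s2}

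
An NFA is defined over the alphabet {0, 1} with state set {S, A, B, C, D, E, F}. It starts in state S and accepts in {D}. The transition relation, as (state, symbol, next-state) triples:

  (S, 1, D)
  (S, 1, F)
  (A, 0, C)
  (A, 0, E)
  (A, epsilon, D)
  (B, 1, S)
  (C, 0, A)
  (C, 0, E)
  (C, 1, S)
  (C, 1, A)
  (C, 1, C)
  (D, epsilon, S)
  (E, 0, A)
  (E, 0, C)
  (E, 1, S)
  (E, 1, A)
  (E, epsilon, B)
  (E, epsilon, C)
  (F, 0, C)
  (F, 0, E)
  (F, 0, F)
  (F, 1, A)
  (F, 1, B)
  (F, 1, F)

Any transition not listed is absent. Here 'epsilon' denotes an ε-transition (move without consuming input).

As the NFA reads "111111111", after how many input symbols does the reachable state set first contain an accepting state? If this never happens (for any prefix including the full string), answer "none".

Start in {S}.
Read '1': S→{D, F}; union {D, F}; ε-closure = {S, D, F}.
None of the earlier sets intersect F, but {S, D, F} does.

1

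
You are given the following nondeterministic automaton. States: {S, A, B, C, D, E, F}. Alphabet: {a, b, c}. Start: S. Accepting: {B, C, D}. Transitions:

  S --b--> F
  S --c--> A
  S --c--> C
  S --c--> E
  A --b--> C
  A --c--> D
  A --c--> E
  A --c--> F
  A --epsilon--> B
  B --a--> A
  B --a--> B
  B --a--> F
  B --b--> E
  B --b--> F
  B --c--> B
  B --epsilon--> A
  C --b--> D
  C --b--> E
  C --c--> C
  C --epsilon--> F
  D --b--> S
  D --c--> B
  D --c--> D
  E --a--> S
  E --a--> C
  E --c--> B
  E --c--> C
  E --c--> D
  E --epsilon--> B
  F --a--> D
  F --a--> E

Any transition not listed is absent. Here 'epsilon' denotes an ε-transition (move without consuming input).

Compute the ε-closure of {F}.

{F}

Begin with {F}.
No ε-moves leave this set, so the closure equals the set itself.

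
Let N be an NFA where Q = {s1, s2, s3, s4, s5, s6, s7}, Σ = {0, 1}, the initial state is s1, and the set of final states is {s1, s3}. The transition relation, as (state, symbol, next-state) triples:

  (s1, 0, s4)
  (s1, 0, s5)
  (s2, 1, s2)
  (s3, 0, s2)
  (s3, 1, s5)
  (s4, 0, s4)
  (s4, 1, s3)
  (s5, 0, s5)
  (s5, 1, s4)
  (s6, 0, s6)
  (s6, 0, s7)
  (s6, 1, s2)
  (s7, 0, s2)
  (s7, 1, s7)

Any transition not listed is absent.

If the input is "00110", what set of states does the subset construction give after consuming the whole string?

{s2, s5}

Start in {s1}.
Read '0': {s1} → {s4, s5}.
Read '0': {s4, s5} → {s4, s5}.
Read '1': {s4, s5} → {s3, s4}.
Read '1': {s3, s4} → {s3, s5}.
Read '0': {s3, s5} → {s2, s5}.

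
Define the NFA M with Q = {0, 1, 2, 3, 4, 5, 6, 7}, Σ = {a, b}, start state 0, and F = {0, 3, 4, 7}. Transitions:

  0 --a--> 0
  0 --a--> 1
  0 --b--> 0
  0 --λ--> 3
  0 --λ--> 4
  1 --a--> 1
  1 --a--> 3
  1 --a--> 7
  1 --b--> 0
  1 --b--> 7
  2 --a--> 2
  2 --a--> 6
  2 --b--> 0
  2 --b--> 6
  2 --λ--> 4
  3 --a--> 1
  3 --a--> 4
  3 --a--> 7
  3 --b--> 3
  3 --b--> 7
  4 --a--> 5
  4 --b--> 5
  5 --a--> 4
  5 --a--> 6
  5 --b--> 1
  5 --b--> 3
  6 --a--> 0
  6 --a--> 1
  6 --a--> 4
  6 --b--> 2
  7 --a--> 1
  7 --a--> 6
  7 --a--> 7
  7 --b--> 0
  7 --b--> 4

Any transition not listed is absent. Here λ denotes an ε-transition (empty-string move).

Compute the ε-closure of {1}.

Begin with {1}.
No ε-moves leave this set, so the closure equals the set itself.

{1}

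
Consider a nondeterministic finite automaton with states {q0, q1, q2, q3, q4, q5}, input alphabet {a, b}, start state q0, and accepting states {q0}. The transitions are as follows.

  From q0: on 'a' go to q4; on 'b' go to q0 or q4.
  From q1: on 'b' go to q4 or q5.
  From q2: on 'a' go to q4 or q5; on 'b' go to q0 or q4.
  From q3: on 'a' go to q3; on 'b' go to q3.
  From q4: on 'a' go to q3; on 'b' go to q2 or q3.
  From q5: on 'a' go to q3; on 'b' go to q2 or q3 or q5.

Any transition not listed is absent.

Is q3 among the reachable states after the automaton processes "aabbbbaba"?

Yes

Start in {q0}.
Read 'a': q0→{q4}; now {q4}.
Read 'a': q4→{q3}; now {q3}.
Read 'b': q3→{q3}; now {q3}.
Read 'b': q3→{q3}; now {q3}.
Read 'b': q3→{q3}; now {q3}.
Read 'b': q3→{q3}; now {q3}.
Read 'a': q3→{q3}; now {q3}.
Read 'b': q3→{q3}; now {q3}.
Read 'a': q3→{q3}; now {q3}.
State q3 is in {q3}.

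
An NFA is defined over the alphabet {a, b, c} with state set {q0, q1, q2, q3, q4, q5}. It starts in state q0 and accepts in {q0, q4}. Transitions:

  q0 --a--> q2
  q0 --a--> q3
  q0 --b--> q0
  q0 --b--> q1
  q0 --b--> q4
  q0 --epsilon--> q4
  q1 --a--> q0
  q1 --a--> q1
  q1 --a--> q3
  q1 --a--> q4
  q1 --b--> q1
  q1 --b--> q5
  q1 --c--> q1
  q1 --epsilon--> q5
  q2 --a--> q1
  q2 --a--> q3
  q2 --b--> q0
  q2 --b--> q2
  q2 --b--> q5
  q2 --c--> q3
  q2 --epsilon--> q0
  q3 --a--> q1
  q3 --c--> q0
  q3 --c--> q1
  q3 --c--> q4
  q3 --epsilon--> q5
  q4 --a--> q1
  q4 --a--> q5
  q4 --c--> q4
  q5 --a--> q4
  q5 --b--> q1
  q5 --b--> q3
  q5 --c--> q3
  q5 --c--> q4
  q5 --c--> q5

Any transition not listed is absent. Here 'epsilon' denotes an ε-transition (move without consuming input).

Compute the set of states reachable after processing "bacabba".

{q0, q1, q2, q3, q4, q5}

Start: ε-closure({q0}) = {q0, q4}.
Read 'b': q0→{q0, q1, q4}, q4→∅; union {q0, q1, q4}; ε-closure = {q0, q1, q4, q5}.
Read 'a': q0→{q2, q3}, q1→{q0, q1, q3, q4}, q4→{q1, q5}, q5→{q4}; now {q0, q1, q2, q3, q4, q5}.
Read 'c': q0→∅, q1→{q1}, q2→{q3}, q3→{q0, q1, q4}, q4→{q4}, q5→{q3, q4, q5}; now {q0, q1, q3, q4, q5}.
Read 'a': q0→{q2, q3}, q1→{q0, q1, q3, q4}, q3→{q1}, q4→{q1, q5}, q5→{q4}; now {q0, q1, q2, q3, q4, q5}.
Read 'b': q0→{q0, q1, q4}, q1→{q1, q5}, q2→{q0, q2, q5}, q3→∅, q4→∅, q5→{q1, q3}; now {q0, q1, q2, q3, q4, q5}.
Read 'b': q0→{q0, q1, q4}, q1→{q1, q5}, q2→{q0, q2, q5}, q3→∅, q4→∅, q5→{q1, q3}; now {q0, q1, q2, q3, q4, q5}.
Read 'a': q0→{q2, q3}, q1→{q0, q1, q3, q4}, q2→{q1, q3}, q3→{q1}, q4→{q1, q5}, q5→{q4}; now {q0, q1, q2, q3, q4, q5}.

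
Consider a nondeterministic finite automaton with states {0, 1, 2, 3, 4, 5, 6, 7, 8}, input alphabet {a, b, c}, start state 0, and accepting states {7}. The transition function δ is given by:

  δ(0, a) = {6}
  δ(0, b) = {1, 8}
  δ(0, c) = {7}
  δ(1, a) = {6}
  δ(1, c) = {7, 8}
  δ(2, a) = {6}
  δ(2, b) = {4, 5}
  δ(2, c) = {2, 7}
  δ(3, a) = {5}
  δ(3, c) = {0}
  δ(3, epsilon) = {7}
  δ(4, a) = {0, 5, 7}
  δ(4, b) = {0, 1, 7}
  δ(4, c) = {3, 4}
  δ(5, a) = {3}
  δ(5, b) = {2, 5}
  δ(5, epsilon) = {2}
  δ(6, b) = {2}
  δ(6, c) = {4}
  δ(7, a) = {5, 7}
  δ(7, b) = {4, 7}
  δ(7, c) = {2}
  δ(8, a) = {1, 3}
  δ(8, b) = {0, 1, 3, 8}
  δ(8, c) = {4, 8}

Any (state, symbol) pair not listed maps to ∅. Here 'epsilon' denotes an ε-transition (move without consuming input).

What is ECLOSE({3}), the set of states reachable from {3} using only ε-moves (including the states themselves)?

{3, 7}

Begin with {3}.
ε-move 3 → 7; add 7.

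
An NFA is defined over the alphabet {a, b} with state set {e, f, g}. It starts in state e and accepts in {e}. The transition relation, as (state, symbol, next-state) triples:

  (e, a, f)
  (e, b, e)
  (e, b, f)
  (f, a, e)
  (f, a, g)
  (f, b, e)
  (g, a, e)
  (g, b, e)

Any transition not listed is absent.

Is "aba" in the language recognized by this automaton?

Start in {e}.
Read 'a': {e} → {f}.
Read 'b': {f} → {e}.
Read 'a': {e} → {f}.
The final set {f} contains no accepting state.

No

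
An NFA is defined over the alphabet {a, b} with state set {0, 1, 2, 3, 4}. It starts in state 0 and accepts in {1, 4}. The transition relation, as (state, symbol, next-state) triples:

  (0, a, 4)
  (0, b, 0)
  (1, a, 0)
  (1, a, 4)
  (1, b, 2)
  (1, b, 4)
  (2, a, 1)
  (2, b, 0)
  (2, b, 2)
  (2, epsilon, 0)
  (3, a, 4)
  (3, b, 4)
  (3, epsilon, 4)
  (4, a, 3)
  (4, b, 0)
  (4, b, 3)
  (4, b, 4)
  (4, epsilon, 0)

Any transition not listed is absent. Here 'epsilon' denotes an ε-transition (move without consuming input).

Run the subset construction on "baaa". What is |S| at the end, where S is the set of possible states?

Start in {0}.
Read 'b': 0→{0}; now {0}.
Read 'a': 0→{4}; union {4}; ε-closure = {0, 4}.
Read 'a': 0→{4}, 4→{3}; union {3, 4}; ε-closure = {0, 3, 4}.
Read 'a': 0→{4}, 3→{4}, 4→{3}; union {3, 4}; ε-closure = {0, 3, 4}.
That set has 3 states.

3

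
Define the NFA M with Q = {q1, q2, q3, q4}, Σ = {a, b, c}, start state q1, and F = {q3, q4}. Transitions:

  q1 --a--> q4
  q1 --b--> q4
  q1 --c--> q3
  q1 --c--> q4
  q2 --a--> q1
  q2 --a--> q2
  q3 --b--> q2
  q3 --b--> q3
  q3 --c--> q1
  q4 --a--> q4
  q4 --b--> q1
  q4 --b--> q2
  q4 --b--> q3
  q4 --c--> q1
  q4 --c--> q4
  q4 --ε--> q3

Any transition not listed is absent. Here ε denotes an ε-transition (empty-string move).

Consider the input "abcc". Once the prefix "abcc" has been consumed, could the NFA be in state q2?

No

Start in {q1}.
Read 'a': {q1} → {q3, q4}.
Read 'b': {q3, q4} → {q1, q2, q3}.
Read 'c': {q1, q2, q3} → {q1, q3, q4}.
Read 'c': {q1, q3, q4} → {q1, q3, q4}.
State q2 is not in {q1, q3, q4}.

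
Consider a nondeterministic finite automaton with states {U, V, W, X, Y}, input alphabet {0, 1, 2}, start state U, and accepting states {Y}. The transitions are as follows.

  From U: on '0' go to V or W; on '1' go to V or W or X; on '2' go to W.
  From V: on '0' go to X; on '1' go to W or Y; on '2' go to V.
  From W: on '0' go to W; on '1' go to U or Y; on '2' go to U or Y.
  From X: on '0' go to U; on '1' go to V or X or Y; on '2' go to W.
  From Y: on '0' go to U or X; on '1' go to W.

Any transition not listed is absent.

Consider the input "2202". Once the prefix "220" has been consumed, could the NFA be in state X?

Start in {U}.
Read '2': U→{W}; now {W}.
Read '2': W→{U, Y}; now {U, Y}.
Read '0': U→{V, W}, Y→{U, X}; now {U, V, W, X}.
State X is in {U, V, W, X}.

Yes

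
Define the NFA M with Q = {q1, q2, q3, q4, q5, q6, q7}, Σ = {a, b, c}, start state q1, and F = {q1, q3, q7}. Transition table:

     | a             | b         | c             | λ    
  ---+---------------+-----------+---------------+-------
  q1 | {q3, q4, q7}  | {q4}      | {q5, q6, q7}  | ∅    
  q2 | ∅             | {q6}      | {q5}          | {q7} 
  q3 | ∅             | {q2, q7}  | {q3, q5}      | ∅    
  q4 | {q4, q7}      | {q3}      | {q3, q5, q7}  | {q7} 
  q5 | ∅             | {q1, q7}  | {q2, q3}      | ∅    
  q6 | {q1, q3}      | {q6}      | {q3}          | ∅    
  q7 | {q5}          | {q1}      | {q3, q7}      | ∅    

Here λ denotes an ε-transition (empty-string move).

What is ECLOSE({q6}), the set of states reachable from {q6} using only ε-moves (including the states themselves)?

{q6}

Begin with {q6}.
No ε-moves leave this set, so the closure equals the set itself.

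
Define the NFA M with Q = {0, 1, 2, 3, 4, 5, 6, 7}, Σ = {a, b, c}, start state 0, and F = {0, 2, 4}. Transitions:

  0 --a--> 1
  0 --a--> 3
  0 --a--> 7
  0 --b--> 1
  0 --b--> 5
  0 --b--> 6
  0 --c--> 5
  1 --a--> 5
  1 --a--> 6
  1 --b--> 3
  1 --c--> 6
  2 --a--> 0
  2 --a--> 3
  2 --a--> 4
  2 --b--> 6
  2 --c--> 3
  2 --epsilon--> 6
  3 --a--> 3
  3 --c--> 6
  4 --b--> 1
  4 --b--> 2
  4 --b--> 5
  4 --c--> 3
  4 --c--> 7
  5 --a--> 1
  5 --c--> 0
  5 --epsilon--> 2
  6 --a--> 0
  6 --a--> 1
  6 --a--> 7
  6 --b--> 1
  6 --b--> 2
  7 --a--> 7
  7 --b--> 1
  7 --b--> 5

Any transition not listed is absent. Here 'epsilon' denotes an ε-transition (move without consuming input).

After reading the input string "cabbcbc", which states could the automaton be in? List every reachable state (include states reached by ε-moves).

{3, 6}

Start in {0}.
Read 'c': {0} → {2, 5, 6}.
Read 'a': {2, 5, 6} → {0, 1, 3, 4, 7}.
Read 'b': {0, 1, 3, 4, 7} → {1, 2, 3, 5, 6}.
Read 'b': {1, 2, 3, 5, 6} → {1, 2, 3, 6}.
Read 'c': {1, 2, 3, 6} → {3, 6}.
Read 'b': {3, 6} → {1, 2, 6}.
Read 'c': {1, 2, 6} → {3, 6}.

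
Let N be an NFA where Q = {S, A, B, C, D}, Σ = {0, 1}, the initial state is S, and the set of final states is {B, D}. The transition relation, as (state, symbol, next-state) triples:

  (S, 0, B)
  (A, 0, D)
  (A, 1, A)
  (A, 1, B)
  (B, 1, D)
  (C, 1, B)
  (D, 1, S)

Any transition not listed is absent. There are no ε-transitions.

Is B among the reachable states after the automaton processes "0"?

Start in {S}.
Read '0': {S} → {B}.
State B is in {B}.

Yes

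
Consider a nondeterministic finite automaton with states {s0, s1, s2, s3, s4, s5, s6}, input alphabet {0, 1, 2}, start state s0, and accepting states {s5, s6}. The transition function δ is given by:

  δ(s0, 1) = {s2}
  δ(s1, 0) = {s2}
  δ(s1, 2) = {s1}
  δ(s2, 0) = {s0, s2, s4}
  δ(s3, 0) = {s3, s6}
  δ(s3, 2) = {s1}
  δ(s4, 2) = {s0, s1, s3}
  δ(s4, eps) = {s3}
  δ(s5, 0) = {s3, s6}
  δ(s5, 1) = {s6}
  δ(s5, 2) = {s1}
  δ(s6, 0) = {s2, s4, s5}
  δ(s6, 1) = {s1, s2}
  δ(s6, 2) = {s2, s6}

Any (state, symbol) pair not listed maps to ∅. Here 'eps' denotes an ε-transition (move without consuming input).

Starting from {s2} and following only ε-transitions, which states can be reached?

Begin with {s2}.
No ε-moves leave this set, so the closure equals the set itself.

{s2}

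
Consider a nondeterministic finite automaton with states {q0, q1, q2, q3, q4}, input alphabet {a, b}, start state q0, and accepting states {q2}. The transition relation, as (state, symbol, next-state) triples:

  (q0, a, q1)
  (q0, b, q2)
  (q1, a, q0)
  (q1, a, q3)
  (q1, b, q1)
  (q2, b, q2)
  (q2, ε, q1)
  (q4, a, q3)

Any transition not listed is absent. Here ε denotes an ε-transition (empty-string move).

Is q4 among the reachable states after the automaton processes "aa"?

No

Start in {q0}.
Read 'a': q0→{q1}; now {q1}.
Read 'a': q1→{q0, q3}; now {q0, q3}.
State q4 is not in {q0, q3}.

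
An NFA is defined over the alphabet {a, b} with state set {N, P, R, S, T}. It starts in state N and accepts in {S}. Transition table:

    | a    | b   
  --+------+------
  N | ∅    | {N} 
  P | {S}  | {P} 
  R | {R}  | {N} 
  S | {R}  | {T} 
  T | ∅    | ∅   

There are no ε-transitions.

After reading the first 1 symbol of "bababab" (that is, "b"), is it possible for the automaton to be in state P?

Start in {N}.
Read 'b': {N} → {N}.
State P is not in {N}.

No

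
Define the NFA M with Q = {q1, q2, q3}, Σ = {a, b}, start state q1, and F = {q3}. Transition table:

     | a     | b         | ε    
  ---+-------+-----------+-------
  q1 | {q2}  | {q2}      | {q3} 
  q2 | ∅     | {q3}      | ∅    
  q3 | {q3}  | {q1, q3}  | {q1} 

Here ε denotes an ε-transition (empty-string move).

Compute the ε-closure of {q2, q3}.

{q1, q2, q3}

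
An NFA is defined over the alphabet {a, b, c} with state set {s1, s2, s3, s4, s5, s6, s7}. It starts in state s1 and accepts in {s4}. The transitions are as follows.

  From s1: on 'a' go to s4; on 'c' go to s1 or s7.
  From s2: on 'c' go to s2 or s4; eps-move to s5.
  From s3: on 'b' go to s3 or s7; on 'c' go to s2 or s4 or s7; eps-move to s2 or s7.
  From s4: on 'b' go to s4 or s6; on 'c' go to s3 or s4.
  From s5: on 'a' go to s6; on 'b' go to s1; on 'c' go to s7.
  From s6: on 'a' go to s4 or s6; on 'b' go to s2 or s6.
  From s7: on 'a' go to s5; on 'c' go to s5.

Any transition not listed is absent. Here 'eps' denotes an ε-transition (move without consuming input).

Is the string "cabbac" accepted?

Start in {s1}.
Read 'c': {s1} → {s1, s7}.
Read 'a': {s1, s7} → {s4, s5}.
Read 'b': {s4, s5} → {s1, s4, s6}.
Read 'b': {s1, s4, s6} → {s2, s4, s5, s6}.
Read 'a': {s2, s4, s5, s6} → {s4, s6}.
Read 'c': {s4, s6} → {s2, s3, s4, s5, s7}.
The final set {s2, s3, s4, s5, s7} contains the accepting state s4.

Yes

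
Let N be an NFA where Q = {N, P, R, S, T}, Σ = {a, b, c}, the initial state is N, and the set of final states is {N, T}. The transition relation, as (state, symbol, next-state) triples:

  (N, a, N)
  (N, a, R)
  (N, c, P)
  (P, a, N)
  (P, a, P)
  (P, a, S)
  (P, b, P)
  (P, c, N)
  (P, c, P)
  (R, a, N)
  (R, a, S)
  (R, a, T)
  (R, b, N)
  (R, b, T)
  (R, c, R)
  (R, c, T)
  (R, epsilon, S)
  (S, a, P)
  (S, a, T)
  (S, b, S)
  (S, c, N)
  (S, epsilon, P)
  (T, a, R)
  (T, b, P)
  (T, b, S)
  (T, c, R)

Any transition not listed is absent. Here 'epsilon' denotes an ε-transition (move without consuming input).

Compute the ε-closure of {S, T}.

Begin with {S, T}.
ε-move S → P; add P.

{P, S, T}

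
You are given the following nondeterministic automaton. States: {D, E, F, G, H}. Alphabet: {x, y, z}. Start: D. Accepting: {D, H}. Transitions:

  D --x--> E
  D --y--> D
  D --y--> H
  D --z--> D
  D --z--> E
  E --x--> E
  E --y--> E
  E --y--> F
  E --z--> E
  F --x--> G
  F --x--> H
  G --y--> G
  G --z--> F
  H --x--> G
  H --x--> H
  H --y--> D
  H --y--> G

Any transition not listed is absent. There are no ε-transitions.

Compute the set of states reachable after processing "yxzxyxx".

{E, G, H}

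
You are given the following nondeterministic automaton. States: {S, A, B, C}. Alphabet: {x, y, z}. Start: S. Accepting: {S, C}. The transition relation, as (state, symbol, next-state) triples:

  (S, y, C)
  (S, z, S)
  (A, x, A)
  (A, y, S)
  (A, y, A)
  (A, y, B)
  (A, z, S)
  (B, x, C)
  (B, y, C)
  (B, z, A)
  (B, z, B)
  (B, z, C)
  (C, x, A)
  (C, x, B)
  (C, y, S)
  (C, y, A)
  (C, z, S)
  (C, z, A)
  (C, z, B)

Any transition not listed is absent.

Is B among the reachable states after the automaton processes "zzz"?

No

Start in {S}.
Read 'z': S→{S}; now {S}.
Read 'z': S→{S}; now {S}.
Read 'z': S→{S}; now {S}.
State B is not in {S}.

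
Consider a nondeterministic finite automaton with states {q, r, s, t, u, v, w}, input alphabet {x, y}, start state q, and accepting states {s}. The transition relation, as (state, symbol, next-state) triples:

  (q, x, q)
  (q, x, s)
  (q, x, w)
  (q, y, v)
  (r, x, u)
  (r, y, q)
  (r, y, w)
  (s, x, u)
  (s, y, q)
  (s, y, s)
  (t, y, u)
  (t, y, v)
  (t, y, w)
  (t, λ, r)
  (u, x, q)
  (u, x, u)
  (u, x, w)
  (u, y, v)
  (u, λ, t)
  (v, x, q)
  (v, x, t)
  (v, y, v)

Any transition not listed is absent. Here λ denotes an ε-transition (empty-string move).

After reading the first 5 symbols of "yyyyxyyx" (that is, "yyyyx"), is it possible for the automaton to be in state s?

No

Start in {q}.
Read 'y': {q} → {v}.
Read 'y': {v} → {v}.
Read 'y': {v} → {v}.
Read 'y': {v} → {v}.
Read 'x': {v} → {q, r, t}.
State s is not in {q, r, t}.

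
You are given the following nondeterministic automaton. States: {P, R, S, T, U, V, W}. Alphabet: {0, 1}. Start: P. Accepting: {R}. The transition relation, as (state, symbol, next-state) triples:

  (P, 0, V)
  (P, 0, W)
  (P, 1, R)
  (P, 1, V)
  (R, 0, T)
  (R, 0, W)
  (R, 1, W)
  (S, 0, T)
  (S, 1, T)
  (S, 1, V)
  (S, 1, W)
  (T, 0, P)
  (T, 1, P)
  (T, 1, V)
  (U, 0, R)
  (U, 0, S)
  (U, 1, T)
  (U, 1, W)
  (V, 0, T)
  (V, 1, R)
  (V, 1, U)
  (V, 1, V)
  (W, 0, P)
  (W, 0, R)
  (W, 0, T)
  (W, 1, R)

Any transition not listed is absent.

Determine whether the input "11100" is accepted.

Yes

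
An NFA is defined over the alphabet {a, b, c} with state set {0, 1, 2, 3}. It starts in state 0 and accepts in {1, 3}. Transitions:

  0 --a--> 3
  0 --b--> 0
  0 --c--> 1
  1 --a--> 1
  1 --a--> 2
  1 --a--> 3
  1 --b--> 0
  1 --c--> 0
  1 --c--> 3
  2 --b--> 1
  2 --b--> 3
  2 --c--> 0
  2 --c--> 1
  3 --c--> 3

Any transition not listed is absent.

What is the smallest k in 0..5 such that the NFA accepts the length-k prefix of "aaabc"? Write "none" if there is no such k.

1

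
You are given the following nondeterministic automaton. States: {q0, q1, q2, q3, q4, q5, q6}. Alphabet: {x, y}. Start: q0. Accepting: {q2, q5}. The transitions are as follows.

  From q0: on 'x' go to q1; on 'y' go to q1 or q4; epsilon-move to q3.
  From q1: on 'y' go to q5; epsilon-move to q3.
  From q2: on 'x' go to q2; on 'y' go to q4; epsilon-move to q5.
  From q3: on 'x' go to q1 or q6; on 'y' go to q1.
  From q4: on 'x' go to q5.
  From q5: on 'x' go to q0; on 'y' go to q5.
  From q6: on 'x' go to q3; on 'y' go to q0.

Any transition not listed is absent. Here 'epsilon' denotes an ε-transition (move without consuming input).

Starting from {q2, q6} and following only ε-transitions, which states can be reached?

{q2, q5, q6}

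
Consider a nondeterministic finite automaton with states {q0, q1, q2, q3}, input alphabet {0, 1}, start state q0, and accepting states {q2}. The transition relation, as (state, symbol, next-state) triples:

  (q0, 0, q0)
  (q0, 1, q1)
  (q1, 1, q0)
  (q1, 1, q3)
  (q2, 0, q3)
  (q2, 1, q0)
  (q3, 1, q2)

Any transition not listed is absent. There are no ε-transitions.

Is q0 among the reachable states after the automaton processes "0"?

Yes

Start in {q0}.
Read '0': q0→{q0}; now {q0}.
State q0 is in {q0}.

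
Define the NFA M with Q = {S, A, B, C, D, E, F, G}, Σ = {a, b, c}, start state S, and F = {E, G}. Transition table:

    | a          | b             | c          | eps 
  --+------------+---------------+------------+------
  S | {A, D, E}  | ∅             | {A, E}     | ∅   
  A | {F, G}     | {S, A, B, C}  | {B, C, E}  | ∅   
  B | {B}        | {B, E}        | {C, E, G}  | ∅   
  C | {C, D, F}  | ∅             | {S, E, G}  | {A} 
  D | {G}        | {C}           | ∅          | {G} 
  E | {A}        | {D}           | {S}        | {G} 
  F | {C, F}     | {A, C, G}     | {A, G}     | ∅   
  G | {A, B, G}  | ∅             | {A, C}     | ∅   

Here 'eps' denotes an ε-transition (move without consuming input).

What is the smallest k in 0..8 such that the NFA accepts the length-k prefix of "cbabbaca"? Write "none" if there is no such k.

1

Start in {S}.
Read 'c': {S} → {A, E, G}.
None of the earlier sets intersect F, but {A, E, G} does.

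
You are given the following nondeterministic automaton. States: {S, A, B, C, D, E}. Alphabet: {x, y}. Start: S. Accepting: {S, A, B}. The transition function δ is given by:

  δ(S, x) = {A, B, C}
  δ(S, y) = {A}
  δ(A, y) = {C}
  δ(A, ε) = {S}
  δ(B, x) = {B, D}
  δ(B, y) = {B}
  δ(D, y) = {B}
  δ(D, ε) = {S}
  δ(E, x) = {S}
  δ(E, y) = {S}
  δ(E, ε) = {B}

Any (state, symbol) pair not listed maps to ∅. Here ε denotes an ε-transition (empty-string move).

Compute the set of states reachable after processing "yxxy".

Start in {S}.
Read 'y': S→{A}; union {A}; ε-closure = {S, A}.
Read 'x': S→{A, B, C}, A→∅; union {A, B, C}; ε-closure = {S, A, B, C}.
Read 'x': S→{A, B, C}, A→∅, B→{B, D}, C→∅; union {A, B, C, D}; ε-closure = {S, A, B, C, D}.
Read 'y': S→{A}, A→{C}, B→{B}, C→∅, D→{B}; union {A, B, C}; ε-closure = {S, A, B, C}.

{S, A, B, C}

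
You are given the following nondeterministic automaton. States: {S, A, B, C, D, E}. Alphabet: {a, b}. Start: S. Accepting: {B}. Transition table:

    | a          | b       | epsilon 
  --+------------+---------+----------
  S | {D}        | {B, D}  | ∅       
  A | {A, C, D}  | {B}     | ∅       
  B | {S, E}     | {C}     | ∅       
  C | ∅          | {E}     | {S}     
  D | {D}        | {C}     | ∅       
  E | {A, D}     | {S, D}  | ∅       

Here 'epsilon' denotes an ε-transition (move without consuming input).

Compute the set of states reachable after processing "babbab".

{S, B, C, D}

Start in {S}.
Read 'b': S→{B, D}; now {B, D}.
Read 'a': B→{S, E}, D→{D}; now {S, D, E}.
Read 'b': S→{B, D}, D→{C}, E→{S, D}; now {S, B, C, D}.
Read 'b': S→{B, D}, B→{C}, C→{E}, D→{C}; union {B, C, D, E}; ε-closure = {S, B, C, D, E}.
Read 'a': S→{D}, B→{S, E}, C→∅, D→{D}, E→{A, D}; now {S, A, D, E}.
Read 'b': S→{B, D}, A→{B}, D→{C}, E→{S, D}; now {S, B, C, D}.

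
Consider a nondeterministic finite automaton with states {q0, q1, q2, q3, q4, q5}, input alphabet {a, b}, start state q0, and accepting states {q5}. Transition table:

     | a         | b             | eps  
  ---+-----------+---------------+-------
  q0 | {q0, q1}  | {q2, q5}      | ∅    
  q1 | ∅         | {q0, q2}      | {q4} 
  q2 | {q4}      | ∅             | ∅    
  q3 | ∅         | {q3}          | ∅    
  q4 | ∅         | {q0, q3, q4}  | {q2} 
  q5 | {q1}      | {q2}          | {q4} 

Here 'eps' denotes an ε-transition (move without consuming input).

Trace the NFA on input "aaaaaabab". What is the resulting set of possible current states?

Start in {q0}.
Read 'a': {q0} → {q0, q1, q2, q4}.
Read 'a': {q0, q1, q2, q4} → {q0, q1, q2, q4}.
Read 'a': {q0, q1, q2, q4} → {q0, q1, q2, q4}.
Read 'a': {q0, q1, q2, q4} → {q0, q1, q2, q4}.
Read 'a': {q0, q1, q2, q4} → {q0, q1, q2, q4}.
Read 'a': {q0, q1, q2, q4} → {q0, q1, q2, q4}.
Read 'b': {q0, q1, q2, q4} → {q0, q2, q3, q4, q5}.
Read 'a': {q0, q2, q3, q4, q5} → {q0, q1, q2, q4}.
Read 'b': {q0, q1, q2, q4} → {q0, q2, q3, q4, q5}.

{q0, q2, q3, q4, q5}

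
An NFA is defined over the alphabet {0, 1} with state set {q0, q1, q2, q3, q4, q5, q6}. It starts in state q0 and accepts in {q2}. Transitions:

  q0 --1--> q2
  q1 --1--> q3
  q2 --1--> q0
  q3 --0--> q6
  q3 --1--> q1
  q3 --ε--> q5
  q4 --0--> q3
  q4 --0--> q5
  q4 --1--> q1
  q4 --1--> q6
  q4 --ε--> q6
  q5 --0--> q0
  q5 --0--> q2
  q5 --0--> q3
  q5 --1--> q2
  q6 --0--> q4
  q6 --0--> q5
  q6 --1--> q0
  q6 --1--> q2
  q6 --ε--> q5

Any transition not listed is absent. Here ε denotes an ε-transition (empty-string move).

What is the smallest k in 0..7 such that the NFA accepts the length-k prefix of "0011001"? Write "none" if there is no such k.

none

Start in {q0}.
Read '0': {q0} → ∅.
The set is empty and remains empty for the remaining 6 symbols.
No reachable set along the way intersects F.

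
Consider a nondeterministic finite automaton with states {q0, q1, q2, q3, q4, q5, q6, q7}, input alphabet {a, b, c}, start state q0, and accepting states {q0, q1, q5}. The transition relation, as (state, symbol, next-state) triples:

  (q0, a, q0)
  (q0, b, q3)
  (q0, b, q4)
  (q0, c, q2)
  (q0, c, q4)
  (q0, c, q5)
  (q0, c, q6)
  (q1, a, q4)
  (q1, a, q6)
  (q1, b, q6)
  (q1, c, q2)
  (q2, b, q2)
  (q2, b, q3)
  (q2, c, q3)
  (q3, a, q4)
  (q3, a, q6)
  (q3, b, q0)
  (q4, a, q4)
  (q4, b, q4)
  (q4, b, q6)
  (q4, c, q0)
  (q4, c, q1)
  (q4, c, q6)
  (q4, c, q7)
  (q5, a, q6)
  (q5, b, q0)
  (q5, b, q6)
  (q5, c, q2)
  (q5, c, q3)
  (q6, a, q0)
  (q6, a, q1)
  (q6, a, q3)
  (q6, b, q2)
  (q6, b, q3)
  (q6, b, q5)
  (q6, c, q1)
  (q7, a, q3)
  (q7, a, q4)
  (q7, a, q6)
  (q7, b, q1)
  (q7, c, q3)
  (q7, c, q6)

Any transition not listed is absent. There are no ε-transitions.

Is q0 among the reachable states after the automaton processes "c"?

No

Start in {q0}.
Read 'c': q0→{q2, q4, q5, q6}; now {q2, q4, q5, q6}.
State q0 is not in {q2, q4, q5, q6}.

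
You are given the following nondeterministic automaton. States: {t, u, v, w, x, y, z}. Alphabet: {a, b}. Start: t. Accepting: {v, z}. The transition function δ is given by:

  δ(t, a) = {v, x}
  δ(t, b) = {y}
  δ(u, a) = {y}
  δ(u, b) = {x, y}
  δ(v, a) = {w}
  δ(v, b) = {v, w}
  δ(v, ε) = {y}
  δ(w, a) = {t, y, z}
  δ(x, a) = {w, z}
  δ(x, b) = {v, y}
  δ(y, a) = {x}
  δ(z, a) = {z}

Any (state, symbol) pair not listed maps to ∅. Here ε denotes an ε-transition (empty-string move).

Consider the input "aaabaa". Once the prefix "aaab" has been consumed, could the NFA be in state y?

Start in {t}.
Read 'a': t→{v, x}; union {v, x}; ε-closure = {v, x, y}.
Read 'a': v→{w}, x→{w, z}, y→{x}; now {w, x, z}.
Read 'a': w→{t, y, z}, x→{w, z}, z→{z}; now {t, w, y, z}.
Read 'b': t→{y}, w→∅, y→∅, z→∅; now {y}.
State y is in {y}.

Yes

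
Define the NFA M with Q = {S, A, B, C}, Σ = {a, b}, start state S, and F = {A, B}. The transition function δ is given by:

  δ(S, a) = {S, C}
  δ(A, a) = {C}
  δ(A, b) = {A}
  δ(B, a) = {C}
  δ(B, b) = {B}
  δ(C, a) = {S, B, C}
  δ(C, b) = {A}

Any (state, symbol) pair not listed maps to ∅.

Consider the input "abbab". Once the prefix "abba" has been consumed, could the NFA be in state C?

Yes

Start in {S}.
Read 'a': S→{S, C}; now {S, C}.
Read 'b': S→∅, C→{A}; now {A}.
Read 'b': A→{A}; now {A}.
Read 'a': A→{C}; now {C}.
State C is in {C}.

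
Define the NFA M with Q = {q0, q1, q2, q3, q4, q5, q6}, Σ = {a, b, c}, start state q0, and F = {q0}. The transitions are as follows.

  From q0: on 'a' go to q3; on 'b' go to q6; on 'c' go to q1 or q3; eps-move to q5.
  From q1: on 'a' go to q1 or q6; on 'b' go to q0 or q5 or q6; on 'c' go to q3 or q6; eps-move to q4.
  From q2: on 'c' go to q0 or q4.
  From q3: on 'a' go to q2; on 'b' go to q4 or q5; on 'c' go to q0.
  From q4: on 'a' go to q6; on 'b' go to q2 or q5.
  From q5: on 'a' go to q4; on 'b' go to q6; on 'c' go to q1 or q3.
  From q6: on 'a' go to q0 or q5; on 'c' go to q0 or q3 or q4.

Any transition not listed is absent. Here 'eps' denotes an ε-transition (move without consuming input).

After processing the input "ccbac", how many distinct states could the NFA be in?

Start: ε-closure({q0}) = {q0, q5}.
Read 'c': q0→{q1, q3}, q5→{q1, q3}; union {q1, q3}; ε-closure = {q1, q3, q4}.
Read 'c': q1→{q3, q6}, q3→{q0}, q4→∅; union {q0, q3, q6}; ε-closure = {q0, q3, q5, q6}.
Read 'b': q0→{q6}, q3→{q4, q5}, q5→{q6}, q6→∅; now {q4, q5, q6}.
Read 'a': q4→{q6}, q5→{q4}, q6→{q0, q5}; now {q0, q4, q5, q6}.
Read 'c': q0→{q1, q3}, q4→∅, q5→{q1, q3}, q6→{q0, q3, q4}; union {q0, q1, q3, q4}; ε-closure = {q0, q1, q3, q4, q5}.
That set has 5 states.

5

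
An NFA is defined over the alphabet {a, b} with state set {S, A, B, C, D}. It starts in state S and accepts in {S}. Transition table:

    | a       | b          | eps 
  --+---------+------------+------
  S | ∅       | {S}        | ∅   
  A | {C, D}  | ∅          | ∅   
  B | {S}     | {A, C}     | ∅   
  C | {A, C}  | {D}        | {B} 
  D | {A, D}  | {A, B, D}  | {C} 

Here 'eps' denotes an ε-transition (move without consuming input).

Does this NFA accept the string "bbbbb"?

Yes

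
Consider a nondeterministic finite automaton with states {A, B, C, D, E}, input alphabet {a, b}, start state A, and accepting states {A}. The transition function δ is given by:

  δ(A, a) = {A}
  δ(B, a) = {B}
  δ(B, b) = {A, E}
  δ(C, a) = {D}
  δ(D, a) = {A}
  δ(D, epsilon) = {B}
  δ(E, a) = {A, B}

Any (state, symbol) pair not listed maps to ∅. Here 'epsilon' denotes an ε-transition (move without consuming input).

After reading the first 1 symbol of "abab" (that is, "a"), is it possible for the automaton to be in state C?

Start in {A}.
Read 'a': A→{A}; now {A}.
State C is not in {A}.

No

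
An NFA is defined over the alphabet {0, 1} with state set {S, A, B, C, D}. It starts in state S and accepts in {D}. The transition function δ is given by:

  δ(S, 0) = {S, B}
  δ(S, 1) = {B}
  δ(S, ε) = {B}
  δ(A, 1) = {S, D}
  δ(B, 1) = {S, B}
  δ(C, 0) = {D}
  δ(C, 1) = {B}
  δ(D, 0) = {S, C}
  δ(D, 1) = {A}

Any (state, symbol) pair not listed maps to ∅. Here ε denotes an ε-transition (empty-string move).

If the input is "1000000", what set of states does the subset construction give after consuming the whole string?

{S, B}

Start: ε-closure({S}) = {S, B}.
Read '1': {S, B} → {S, B}.
Read '0': {S, B} → {S, B}.
Read '0': {S, B} → {S, B}.
Read '0': {S, B} → {S, B}.
Read '0': {S, B} → {S, B}.
Read '0': {S, B} → {S, B}.
Read '0': {S, B} → {S, B}.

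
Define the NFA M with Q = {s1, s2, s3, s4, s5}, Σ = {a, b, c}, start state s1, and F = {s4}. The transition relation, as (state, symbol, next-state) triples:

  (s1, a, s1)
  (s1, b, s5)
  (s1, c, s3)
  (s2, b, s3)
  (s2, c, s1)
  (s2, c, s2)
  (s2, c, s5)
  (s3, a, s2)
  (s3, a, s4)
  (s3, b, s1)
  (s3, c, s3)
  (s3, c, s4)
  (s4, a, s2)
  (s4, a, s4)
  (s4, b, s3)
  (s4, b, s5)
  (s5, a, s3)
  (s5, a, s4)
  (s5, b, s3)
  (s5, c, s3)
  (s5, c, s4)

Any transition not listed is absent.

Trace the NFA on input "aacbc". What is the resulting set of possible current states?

{s3}

Start in {s1}.
Read 'a': {s1} → {s1}.
Read 'a': {s1} → {s1}.
Read 'c': {s1} → {s3}.
Read 'b': {s3} → {s1}.
Read 'c': {s1} → {s3}.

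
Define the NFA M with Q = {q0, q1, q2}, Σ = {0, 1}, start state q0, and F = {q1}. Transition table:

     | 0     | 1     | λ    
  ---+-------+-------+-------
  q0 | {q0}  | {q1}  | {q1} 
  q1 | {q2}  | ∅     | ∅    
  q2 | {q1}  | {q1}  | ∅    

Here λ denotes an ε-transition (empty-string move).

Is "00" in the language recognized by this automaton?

Start: ε-closure({q0}) = {q0, q1}.
Read '0': {q0, q1} → {q0, q1, q2}.
Read '0': {q0, q1, q2} → {q0, q1, q2}.
The final set {q0, q1, q2} contains the accepting state q1.

Yes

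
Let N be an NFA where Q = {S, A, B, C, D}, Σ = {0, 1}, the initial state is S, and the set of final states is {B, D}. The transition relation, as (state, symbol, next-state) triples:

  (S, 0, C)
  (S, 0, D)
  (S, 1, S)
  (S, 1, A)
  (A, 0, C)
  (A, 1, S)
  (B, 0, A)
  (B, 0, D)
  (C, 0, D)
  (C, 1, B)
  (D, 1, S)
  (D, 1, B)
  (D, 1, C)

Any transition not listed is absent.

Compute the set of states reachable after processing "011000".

Start in {S}.
Read '0': S→{C, D}; now {C, D}.
Read '1': C→{B}, D→{S, B, C}; now {S, B, C}.
Read '1': S→{S, A}, B→∅, C→{B}; now {S, A, B}.
Read '0': S→{C, D}, A→{C}, B→{A, D}; now {A, C, D}.
Read '0': A→{C}, C→{D}, D→∅; now {C, D}.
Read '0': C→{D}, D→∅; now {D}.

{D}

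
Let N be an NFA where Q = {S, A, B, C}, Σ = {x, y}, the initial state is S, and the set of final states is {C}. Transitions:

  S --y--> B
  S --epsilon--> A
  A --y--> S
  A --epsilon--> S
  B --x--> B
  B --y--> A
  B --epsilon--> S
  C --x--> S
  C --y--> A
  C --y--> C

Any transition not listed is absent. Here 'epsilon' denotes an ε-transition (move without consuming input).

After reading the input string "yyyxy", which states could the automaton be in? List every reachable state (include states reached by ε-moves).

{S, A, B}

Start: ε-closure({S}) = {S, A}.
Read 'y': S→{B}, A→{S}; union {S, B}; ε-closure = {S, A, B}.
Read 'y': S→{B}, A→{S}, B→{A}; now {S, A, B}.
Read 'y': S→{B}, A→{S}, B→{A}; now {S, A, B}.
Read 'x': S→∅, A→∅, B→{B}; union {B}; ε-closure = {S, A, B}.
Read 'y': S→{B}, A→{S}, B→{A}; now {S, A, B}.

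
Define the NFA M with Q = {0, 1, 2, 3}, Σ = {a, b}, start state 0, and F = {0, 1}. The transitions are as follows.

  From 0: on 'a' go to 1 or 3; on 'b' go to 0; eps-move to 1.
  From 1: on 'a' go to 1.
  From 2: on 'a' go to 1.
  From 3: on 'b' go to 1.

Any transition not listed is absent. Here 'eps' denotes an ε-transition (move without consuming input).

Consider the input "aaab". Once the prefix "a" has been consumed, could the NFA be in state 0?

Start: ε-closure({0}) = {0, 1}.
Read 'a': 0→{1, 3}, 1→{1}; now {1, 3}.
State 0 is not in {1, 3}.

No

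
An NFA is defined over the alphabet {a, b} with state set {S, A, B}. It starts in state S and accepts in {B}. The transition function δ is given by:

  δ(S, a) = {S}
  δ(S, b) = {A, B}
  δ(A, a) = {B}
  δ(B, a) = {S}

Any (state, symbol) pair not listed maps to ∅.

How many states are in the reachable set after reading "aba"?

Start in {S}.
Read 'a': S→{S}; now {S}.
Read 'b': S→{A, B}; now {A, B}.
Read 'a': A→{B}, B→{S}; now {S, B}.
That set has 2 states.

2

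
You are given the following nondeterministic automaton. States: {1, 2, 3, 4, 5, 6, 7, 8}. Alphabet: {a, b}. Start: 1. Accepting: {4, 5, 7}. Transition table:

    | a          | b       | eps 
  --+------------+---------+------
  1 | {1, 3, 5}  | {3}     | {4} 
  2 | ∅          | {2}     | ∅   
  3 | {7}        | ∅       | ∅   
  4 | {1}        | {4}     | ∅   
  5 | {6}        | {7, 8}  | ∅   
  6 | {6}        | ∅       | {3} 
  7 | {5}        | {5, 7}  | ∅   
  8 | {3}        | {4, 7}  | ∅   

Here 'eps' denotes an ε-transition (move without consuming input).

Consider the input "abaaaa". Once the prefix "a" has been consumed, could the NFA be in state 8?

Start: ε-closure({1}) = {1, 4}.
Read 'a': 1→{1, 3, 5}, 4→{1}; union {1, 3, 5}; ε-closure = {1, 3, 4, 5}.
State 8 is not in {1, 3, 4, 5}.

No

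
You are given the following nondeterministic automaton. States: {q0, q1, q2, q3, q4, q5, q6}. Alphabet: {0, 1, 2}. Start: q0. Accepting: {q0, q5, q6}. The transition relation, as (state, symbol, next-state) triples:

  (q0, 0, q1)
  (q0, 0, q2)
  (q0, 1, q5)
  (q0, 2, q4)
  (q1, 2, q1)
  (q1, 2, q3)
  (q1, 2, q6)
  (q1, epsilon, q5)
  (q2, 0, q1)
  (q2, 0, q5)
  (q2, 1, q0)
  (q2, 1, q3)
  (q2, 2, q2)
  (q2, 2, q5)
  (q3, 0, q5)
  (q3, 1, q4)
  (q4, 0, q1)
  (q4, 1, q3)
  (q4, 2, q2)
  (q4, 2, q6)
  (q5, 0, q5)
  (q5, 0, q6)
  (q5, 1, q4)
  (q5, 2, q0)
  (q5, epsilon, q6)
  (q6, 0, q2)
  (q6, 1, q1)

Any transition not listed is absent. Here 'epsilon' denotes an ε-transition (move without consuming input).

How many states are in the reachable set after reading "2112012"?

Start in {q0}.
Read '2': {q0} → {q4}.
Read '1': {q4} → {q3}.
Read '1': {q3} → {q4}.
Read '2': {q4} → {q2, q6}.
Read '0': {q2, q6} → {q1, q2, q5, q6}.
Read '1': {q1, q2, q5, q6} → {q0, q1, q3, q4, q5, q6}.
Read '2': {q0, q1, q3, q4, q5, q6} → {q0, q1, q2, q3, q4, q5, q6}.
That set has 7 states.

7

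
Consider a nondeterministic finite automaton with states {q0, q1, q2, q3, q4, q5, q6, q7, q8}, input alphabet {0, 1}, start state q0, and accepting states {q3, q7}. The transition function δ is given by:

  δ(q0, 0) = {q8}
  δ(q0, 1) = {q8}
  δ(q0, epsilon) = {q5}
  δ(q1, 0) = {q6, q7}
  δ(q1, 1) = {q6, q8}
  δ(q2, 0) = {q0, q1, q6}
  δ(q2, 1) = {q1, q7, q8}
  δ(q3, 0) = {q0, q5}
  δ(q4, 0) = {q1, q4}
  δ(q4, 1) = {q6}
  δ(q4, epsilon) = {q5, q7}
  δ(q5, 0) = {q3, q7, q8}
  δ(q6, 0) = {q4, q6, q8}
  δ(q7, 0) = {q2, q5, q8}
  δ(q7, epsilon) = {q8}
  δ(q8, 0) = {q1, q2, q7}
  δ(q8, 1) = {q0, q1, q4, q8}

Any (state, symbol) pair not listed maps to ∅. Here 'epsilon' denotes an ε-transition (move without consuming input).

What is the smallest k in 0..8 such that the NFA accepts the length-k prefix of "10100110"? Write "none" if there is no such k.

Start: ε-closure({q0}) = {q0, q5}.
Read '1': q0→{q8}, q5→∅; now {q8}.
Read '0': q8→{q1, q2, q7}; union {q1, q2, q7}; ε-closure = {q1, q2, q7, q8}.
None of the earlier sets intersect F, but {q1, q2, q7, q8} does.

2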